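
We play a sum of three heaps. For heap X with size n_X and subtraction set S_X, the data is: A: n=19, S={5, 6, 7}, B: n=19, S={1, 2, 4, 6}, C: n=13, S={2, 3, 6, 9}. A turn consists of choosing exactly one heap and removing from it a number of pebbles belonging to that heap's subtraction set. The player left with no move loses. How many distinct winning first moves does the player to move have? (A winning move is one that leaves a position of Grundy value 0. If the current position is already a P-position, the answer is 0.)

Heap A, S = {5, 6, 7}:
G(0) = 0
G(1) = mex{} = 0
G(2) = mex{} = 0
G(3) = mex{} = 0
G(4) = mex{} = 0
G(5) = mex{0} = 1
G(6) = mex{0,0} = 1
G(7) = mex{0,0,0} = 1
G(8) = mex{0,0,0} = 1
G(9) = mex{0,0,0} = 1
G(10) = mex{1,0,0} = 2
G(11) = mex{1,1,0} = 2
G(12) = mex{1,1,1} = 0
G(13) = mex{1,1,1} = 0
G(14) = mex{1,1,1} = 0
G(15) = mex{2,1,1} = 0
G(16) = mex{2,2,1} = 0
G(17) = mex{0,2,2} = 1
G(18) = mex{0,0,2} = 1
G(19) = mex{0,0,0} = 1
G_A(19) = 1.
Heap B, S = {1, 2, 4, 6}:
n :  0  1  2  3  4  5  6  7  8  9 10 11 12 13 14 15 16 17 18 19
G :  0  1  2  0  1  2  3  4  0  1  2  0  1  2  3  4  0  1  2  0
G_B(19) = 0.
Heap C, S = {2, 3, 6, 9}:
n :  0  1  2  3  4  5  6  7  8  9 10 11 12 13
G :  0  0  1  1  2  0  3  1  2  2  3  3  0  0
G_C(13) = 0.
Combined Grundy value = 1 ⊕ 0 ⊕ 0 = 1.
A winning move leaves total XOR = 0, i.e. changes one component's Grundy value g to g ⊕ X where X is the current total.
Heap A: need g' = 1⊕1 = 0. Options: 19−5→G=0, 19−6→G=0, 19−7→G=0. Hits: 3.
Heap B: need g' = 0⊕1 = 1. Options: 19−1→G=2, 19−2→G=1, 19−4→G=4, 19−6→G=2. Hits: 1.
Heap C: need g' = 0⊕1 = 1. Options: 13−2→G=3, 13−3→G=3, 13−6→G=1, 13−9→G=2. Hits: 1.

5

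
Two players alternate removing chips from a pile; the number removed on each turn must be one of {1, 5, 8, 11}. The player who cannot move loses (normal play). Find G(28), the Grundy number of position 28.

2

G(0) = 0
G(1) = mex{0} = 1
G(2) = mex{1} = 0
G(3) = mex{0} = 1
G(4) = mex{1} = 0
G(5) = mex{0,0} = 1
G(6) = mex{1,1} = 0
G(7) = mex{0,0} = 1
G(8) = mex{1,1,0} = 2
G(9) = mex{2,0,1} = 3
G(10) = mex{3,1,0} = 2
G(11) = mex{2,0,1,0} = 3
G(12) = mex{3,1,0,1} = 2
G(13) = mex{2,2,1,0} = 3
G(14) = mex{3,3,0,1} = 2
G(15) = mex{2,2,1,0} = 3
G(16) = mex{3,3,2,1} = 0
G(17) = mex{0,2,3,0} = 1
G(18) = mex{1,3,2,1} = 0
G(19) = mex{0,2,3,2} = 1
G(20) = mex{1,3,2,3} = 0
G(21) = mex{0,0,3,2} = 1
G(22) = mex{1,1,2,3} = 0
G(23) = mex{0,0,3,2} = 1
G(24) = mex{1,1,0,3} = 2
G(25) = mex{2,0,1,2} = 3
G(26) = mex{3,1,0,3} = 2
G(27) = mex{2,0,1,0} = 3
G(28) = mex{3,1,0,1} = 2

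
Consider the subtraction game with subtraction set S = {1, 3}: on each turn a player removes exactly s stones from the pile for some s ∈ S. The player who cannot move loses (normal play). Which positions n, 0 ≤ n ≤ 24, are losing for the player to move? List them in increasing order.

0, 2, 4, 6, 8, 10, 12, 14, 16, 18, 20, 22, 24

n :  0  1  2  3  4  5  6  7  8  9 10 11 12 13 14 15 16 17 18 19 20 21 22 23 24
G :  0  1  0  1  0  1  0  1  0  1  0  1  0  1  0  1  0  1  0  1  0  1  0  1  0
P-positions are exactly the n with G(n) = 0.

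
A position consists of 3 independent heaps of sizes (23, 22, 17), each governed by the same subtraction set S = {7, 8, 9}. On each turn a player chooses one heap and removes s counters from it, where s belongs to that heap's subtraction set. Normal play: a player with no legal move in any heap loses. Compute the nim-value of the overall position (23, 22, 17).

All heaps use S = {7, 8, 9}:
G(0) = 0
G(1) = mex{} = 0
G(2) = mex{} = 0
G(3) = mex{} = 0
G(4) = mex{} = 0
G(5) = mex{} = 0
G(6) = mex{} = 0
G(7) = mex{0} = 1
G(8) = mex{0,0} = 1
G(9) = mex{0,0,0} = 1
G(10) = mex{0,0,0} = 1
G(11) = mex{0,0,0} = 1
G(12) = mex{0,0,0} = 1
G(13) = mex{0,0,0} = 1
G(14) = mex{1,0,0} = 2
G(15) = mex{1,1,0} = 2
G(16) = mex{1,1,1} = 0
G(17) = mex{1,1,1} = 0
G(18) = mex{1,1,1} = 0
G(19) = mex{1,1,1} = 0
G(20) = mex{1,1,1} = 0
G(21) = mex{2,1,1} = 0
G(22) = mex{2,2,1} = 0
G(23) = mex{0,2,2} = 1
Heap A: G(23) = 1.
Heap B: G(22) = 0.
Heap C: G(17) = 0.
Combined Grundy value = 1 ⊕ 0 ⊕ 0 = 1.

1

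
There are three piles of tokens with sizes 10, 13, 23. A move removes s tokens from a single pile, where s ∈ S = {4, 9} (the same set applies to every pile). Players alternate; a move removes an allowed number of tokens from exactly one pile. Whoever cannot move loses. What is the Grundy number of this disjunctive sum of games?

All piles use S = {4, 9}:
G(0) = 0
G(1) = mex{} = 0
G(2) = mex{} = 0
G(3) = mex{} = 0
G(4) = mex{0} = 1
G(5) = mex{0} = 1
G(6) = mex{0} = 1
G(7) = mex{0} = 1
G(8) = mex{1} = 0
G(9) = mex{1,0} = 2
G(10) = mex{1,0} = 2
G(11) = mex{1,0} = 2
G(12) = mex{0,0} = 1
G(13) = mex{2,1} = 0
G(14) = mex{2,1} = 0
G(15) = mex{2,1} = 0
G(16) = mex{1,1} = 0
G(17) = mex{0,0} = 1
G(18) = mex{0,2} = 1
G(19) = mex{0,2} = 1
G(20) = mex{0,2} = 1
G(21) = mex{1,1} = 0
G(22) = mex{1,0} = 2
G(23) = mex{1,0} = 2
Pile A: G(10) = 2.
Pile B: G(13) = 0.
Pile C: G(23) = 2.
Combined Grundy value = 2 ⊕ 0 ⊕ 2 = 0.

0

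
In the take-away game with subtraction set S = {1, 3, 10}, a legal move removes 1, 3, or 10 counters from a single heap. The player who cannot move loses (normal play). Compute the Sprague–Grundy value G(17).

G(0) = 0
G(1) = mex{0} = 1
G(2) = mex{1} = 0
G(3) = mex{0,0} = 1
G(4) = mex{1,1} = 0
G(5) = mex{0,0} = 1
G(6) = mex{1,1} = 0
G(7) = mex{0,0} = 1
G(8) = mex{1,1} = 0
G(9) = mex{0,0} = 1
G(10) = mex{1,1,0} = 2
G(11) = mex{2,0,1} = 3
G(12) = mex{3,1,0} = 2
G(13) = mex{2,2,1} = 0
G(14) = mex{0,3,0} = 1
G(15) = mex{1,2,1} = 0
G(16) = mex{0,0,0} = 1
G(17) = mex{1,1,1} = 0

0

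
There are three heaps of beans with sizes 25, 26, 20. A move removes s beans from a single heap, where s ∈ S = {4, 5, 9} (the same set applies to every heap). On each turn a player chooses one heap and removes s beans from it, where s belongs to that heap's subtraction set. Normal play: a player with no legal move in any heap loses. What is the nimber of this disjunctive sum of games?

2

All heaps use S = {4, 5, 9}:
n :  0  1  2  3  4  5  6  7  8  9 10 11 12 13 14 15 16 17 18 19 20 21 22 23 24 25 26
G :  0  0  0  0  1  1  1  1  2  2  2  2  3  0  0  0  0  1  1  1  1  2  2  2  2  3  0
Heap A: G(25) = 3.
Heap B: G(26) = 0.
Heap C: G(20) = 1.
Combined Grundy value = 3 ⊕ 0 ⊕ 1 = 2.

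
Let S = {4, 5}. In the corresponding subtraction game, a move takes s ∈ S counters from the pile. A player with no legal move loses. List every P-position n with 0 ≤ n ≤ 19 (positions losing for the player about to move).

G(0) = 0
G(1) = mex{} = 0
G(2) = mex{} = 0
G(3) = mex{} = 0
G(4) = mex{0} = 1
G(5) = mex{0,0} = 1
G(6) = mex{0,0} = 1
G(7) = mex{0,0} = 1
G(8) = mex{1,0} = 2
G(9) = mex{1,1} = 0
G(10) = mex{1,1} = 0
G(11) = mex{1,1} = 0
G(12) = mex{2,1} = 0
G(13) = mex{0,2} = 1
G(14) = mex{0,0} = 1
G(15) = mex{0,0} = 1
G(16) = mex{0,0} = 1
G(17) = mex{1,0} = 2
G(18) = mex{1,1} = 0
G(19) = mex{1,1} = 0
P-positions are exactly the n with G(n) = 0.

0, 1, 2, 3, 9, 10, 11, 12, 18, 19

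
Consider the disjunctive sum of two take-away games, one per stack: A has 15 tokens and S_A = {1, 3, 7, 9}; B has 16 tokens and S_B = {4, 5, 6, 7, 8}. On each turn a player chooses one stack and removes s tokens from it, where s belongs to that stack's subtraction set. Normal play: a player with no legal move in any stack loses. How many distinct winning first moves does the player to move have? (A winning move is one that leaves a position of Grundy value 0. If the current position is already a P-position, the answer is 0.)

0

Stack A, S = {1, 3, 7, 9}:
G(0) = 0
G(1) = mex{0} = 1
G(2) = mex{1} = 0
G(3) = mex{0,0} = 1
G(4) = mex{1,1} = 0
G(5) = mex{0,0} = 1
G(6) = mex{1,1} = 0
G(7) = mex{0,0,0} = 1
G(8) = mex{1,1,1} = 0
G(9) = mex{0,0,0,0} = 1
G(10) = mex{1,1,1,1} = 0
G(11) = mex{0,0,0,0} = 1
G(12) = mex{1,1,1,1} = 0
G(13) = mex{0,0,0,0} = 1
G(14) = mex{1,1,1,1} = 0
G(15) = mex{0,0,0,0} = 1
G_A(15) = 1.
Stack B, S = {4, 5, 6, 7, 8}:
n :  0  1  2  3  4  5  6  7  8  9 10 11 12 13 14 15 16
G :  0  0  0  0  1  1  1  1  2  2  2  2  0  0  0  0  1
G_B(16) = 1.
Combined Grundy value = 1 ⊕ 1 = 0.
A winning move leaves total XOR = 0, i.e. changes one component's Grundy value g to g ⊕ X where X is the current total.
Stack A: target g' = 1⊕0 = 1, but every legal move changes the Grundy value (mex property), so 0 moves.
Stack B: target g' = 1⊕0 = 1, but every legal move changes the Grundy value (mex property), so 0 moves.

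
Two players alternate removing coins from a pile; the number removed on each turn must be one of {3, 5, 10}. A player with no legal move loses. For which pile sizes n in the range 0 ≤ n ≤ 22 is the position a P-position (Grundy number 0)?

0, 1, 2, 8, 9, 15, 16, 17

n :  0  1  2  3  4  5  6  7  8  9 10 11 12 13 14 15 16 17 18 19 20 21 22
G :  0  0  0  1  1  1  2  2  0  0  3  1  1  2  2  0  0  0  1  1  1  2  2
P-positions are exactly the n with G(n) = 0.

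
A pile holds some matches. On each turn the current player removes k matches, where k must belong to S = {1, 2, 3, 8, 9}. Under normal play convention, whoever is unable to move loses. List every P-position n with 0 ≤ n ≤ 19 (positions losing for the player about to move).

G(0) = 0
G(1) = mex{0} = 1
G(2) = mex{1,0} = 2
G(3) = mex{2,1,0} = 3
G(4) = mex{3,2,1} = 0
G(5) = mex{0,3,2} = 1
G(6) = mex{1,0,3} = 2
G(7) = mex{2,1,0} = 3
G(8) = mex{3,2,1,0} = 4
G(9) = mex{4,3,2,1,0} = 5
G(10) = mex{5,4,3,2,1} = 0
G(11) = mex{0,5,4,3,2} = 1
G(12) = mex{1,0,5,0,3} = 2
G(13) = mex{2,1,0,1,0} = 3
G(14) = mex{3,2,1,2,1} = 0
G(15) = mex{0,3,2,3,2} = 1
G(16) = mex{1,0,3,4,3} = 2
G(17) = mex{2,1,0,5,4} = 3
G(18) = mex{3,2,1,0,5} = 4
G(19) = mex{4,3,2,1,0} = 5
P-positions are exactly the n with G(n) = 0.

0, 4, 10, 14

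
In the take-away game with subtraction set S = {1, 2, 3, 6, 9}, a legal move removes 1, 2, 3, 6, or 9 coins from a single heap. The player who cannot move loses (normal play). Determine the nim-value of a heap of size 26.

G(0) = 0
G(1) = mex{0} = 1
G(2) = mex{1,0} = 2
G(3) = mex{2,1,0} = 3
G(4) = mex{3,2,1} = 0
G(5) = mex{0,3,2} = 1
G(6) = mex{1,0,3,0} = 2
G(7) = mex{2,1,0,1} = 3
G(8) = mex{3,2,1,2} = 0
G(9) = mex{0,3,2,3,0} = 1
G(10) = mex{1,0,3,0,1} = 2
G(11) = mex{2,1,0,1,2} = 3
G(12) = mex{3,2,1,2,3} = 0
G(13) = mex{0,3,2,3,0} = 1
G(14) = mex{1,0,3,0,1} = 2
G(15) = mex{2,1,0,1,2} = 3
G(16) = mex{3,2,1,2,3} = 0
G(17) = mex{0,3,2,3,0} = 1
G(18) = mex{1,0,3,0,1} = 2
G(19) = mex{2,1,0,1,2} = 3
G(20) = mex{3,2,1,2,3} = 0
G(21) = mex{0,3,2,3,0} = 1
G(22) = mex{1,0,3,0,1} = 2
G(23) = mex{2,1,0,1,2} = 3
G(24) = mex{3,2,1,2,3} = 0
G(25) = mex{0,3,2,3,0} = 1
G(26) = mex{1,0,3,0,1} = 2

2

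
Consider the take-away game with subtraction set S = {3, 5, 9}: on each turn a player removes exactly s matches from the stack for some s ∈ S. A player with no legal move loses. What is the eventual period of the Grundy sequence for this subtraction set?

2

n :  0  1  2  3  4  5  6  7  8  9 10 11 12 13 14 15 16 17 18 19 20 21 22 23 24 25 26
G :  0  0  0  1  1  1  2  2  0  3  3  1  0  2  0  1  0  1  0  1  0  1  0  1  0  1  0
From n = 14 onward G(n+2) = G(n); since this holds over max(S) = 9 consecutive positions the period is 2 (pre-period 14).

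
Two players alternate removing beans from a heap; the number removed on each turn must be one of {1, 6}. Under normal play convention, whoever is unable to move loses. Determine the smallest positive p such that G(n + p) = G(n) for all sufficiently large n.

n :  0  1  2  3  4  5  6  7  8  9 10 11 12 13 14 15
G :  0  1  0  1  0  1  2  0  1  0  1  0  1  2  0  1
G(n+7) = G(n) holds for n = 0,…,5 (a full window of length max(S) = 6), so the sequence is purely periodic with period 7.

7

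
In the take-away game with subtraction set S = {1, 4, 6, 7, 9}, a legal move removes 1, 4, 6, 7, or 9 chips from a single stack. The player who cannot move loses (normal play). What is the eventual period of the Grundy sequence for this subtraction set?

13

n :  0  1  2  3  4  5  6  7  8  9 10 11 12 13 14 15 16 17 18 19 20 21 22 23 24 25 26 27
G :  0  1  0  1  2  0  1  2  3  2  0  1  2  0  1  0  1  2  0  1  2  3  2  0  1  2  0  1
G(n+13) = G(n) holds for n = 0,…,8 (a full window of length max(S) = 9), so the sequence is purely periodic with period 13.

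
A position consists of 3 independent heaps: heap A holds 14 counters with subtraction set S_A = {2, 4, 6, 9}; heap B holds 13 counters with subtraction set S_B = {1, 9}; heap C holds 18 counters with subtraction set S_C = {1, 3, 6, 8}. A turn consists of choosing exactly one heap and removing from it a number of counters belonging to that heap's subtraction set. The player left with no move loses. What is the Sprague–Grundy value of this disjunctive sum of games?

2

Heap A, S = {2, 4, 6, 9}:
n :  0  1  2  3  4  5  6  7  8  9 10 11 12 13 14
G :  0  0  1  1  2  2  3  3  0  4  1  0  2  1  3
G_A(14) = 3.
Heap B, S = {1, 9}:
n :  0  1  2  3  4  5  6  7  8  9 10 11 12 13
G :  0  1  0  1  0  1  0  1  0  1  0  1  0  1
G_B(13) = 1.
Heap C, S = {1, 3, 6, 8}:
G(0) = 0
G(1) = mex{0} = 1
G(2) = mex{1} = 0
G(3) = mex{0,0} = 1
G(4) = mex{1,1} = 0
G(5) = mex{0,0} = 1
G(6) = mex{1,1,0} = 2
G(7) = mex{2,0,1} = 3
G(8) = mex{3,1,0,0} = 2
G(9) = mex{2,2,1,1} = 0
G(10) = mex{0,3,0,0} = 1
G(11) = mex{1,2,1,1} = 0
G(12) = mex{0,0,2,0} = 1
G(13) = mex{1,1,3,1} = 0
G(14) = mex{0,0,2,2} = 1
G(15) = mex{1,1,0,3} = 2
G(16) = mex{2,0,1,2} = 3
G(17) = mex{3,1,0,0} = 2
G(18) = mex{2,2,1,1} = 0
G_C(18) = 0.
Combined Grundy value = 3 ⊕ 1 ⊕ 0 = 2.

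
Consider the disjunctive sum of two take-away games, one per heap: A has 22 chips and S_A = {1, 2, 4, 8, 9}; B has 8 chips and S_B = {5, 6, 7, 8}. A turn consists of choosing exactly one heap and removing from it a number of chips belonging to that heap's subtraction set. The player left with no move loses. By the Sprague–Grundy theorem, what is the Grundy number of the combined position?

Heap A, S = {1, 2, 4, 8, 9}:
G(0) = 0
G(1) = mex{0} = 1
G(2) = mex{1,0} = 2
G(3) = mex{2,1} = 0
G(4) = mex{0,2,0} = 1
G(5) = mex{1,0,1} = 2
G(6) = mex{2,1,2} = 0
G(7) = mex{0,2,0} = 1
G(8) = mex{1,0,1,0} = 2
G(9) = mex{2,1,2,1,0} = 3
G(10) = mex{3,2,0,2,1} = 4
G(11) = mex{4,3,1,0,2} = 5
G(12) = mex{5,4,2,1,0} = 3
G(13) = mex{3,5,3,2,1} = 0
G(14) = mex{0,3,4,0,2} = 1
G(15) = mex{1,0,5,1,0} = 2
G(16) = mex{2,1,3,2,1} = 0
G(17) = mex{0,2,0,3,2} = 1
G(18) = mex{1,0,1,4,3} = 2
G(19) = mex{2,1,2,5,4} = 0
G(20) = mex{0,2,0,3,5} = 1
G(21) = mex{1,0,1,0,3} = 2
G(22) = mex{2,1,2,1,0} = 3
G_A(22) = 3.
Heap B, S = {5, 6, 7, 8}:
G(0) = 0
G(1) = mex{} = 0
G(2) = mex{} = 0
G(3) = mex{} = 0
G(4) = mex{} = 0
G(5) = mex{0} = 1
G(6) = mex{0,0} = 1
G(7) = mex{0,0,0} = 1
G(8) = mex{0,0,0,0} = 1
G_B(8) = 1.
Combined Grundy value = 3 ⊕ 1 = 2.

2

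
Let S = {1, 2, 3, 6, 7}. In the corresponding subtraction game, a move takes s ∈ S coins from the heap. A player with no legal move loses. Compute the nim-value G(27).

3

G(0) = 0
G(1) = mex{0} = 1
G(2) = mex{1,0} = 2
G(3) = mex{2,1,0} = 3
G(4) = mex{3,2,1} = 0
G(5) = mex{0,3,2} = 1
G(6) = mex{1,0,3,0} = 2
G(7) = mex{2,1,0,1,0} = 3
G(8) = mex{3,2,1,2,1} = 0
G(9) = mex{0,3,2,3,2} = 1
G(10) = mex{1,0,3,0,3} = 2
G(11) = mex{2,1,0,1,0} = 3
G(12) = mex{3,2,1,2,1} = 0
G(13) = mex{0,3,2,3,2} = 1
G(14) = mex{1,0,3,0,3} = 2
G(15) = mex{2,1,0,1,0} = 3
G(16) = mex{3,2,1,2,1} = 0
G(17) = mex{0,3,2,3,2} = 1
G(18) = mex{1,0,3,0,3} = 2
G(19) = mex{2,1,0,1,0} = 3
G(20) = mex{3,2,1,2,1} = 0
G(21) = mex{0,3,2,3,2} = 1
G(22) = mex{1,0,3,0,3} = 2
G(23) = mex{2,1,0,1,0} = 3
G(24) = mex{3,2,1,2,1} = 0
G(25) = mex{0,3,2,3,2} = 1
G(26) = mex{1,0,3,0,3} = 2
G(27) = mex{2,1,0,1,0} = 3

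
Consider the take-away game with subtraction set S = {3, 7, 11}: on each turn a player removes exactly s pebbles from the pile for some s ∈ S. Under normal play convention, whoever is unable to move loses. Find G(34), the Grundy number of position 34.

0

G(0) = 0
G(1) = mex{} = 0
G(2) = mex{} = 0
G(3) = mex{0} = 1
G(4) = mex{0} = 1
G(5) = mex{0} = 1
G(6) = mex{1} = 0
G(7) = mex{1,0} = 2
G(8) = mex{1,0} = 2
G(9) = mex{0,0} = 1
G(10) = mex{2,1} = 0
G(11) = mex{2,1,0} = 3
G(12) = mex{1,1,0} = 2
G(13) = mex{0,0,0} = 1
G(14) = mex{3,2,1} = 0
G(15) = mex{2,2,1} = 0
G(16) = mex{1,1,1} = 0
G(17) = mex{0,0,0} = 1
G(18) = mex{0,3,2} = 1
G(19) = mex{0,2,2} = 1
G(20) = mex{1,1,1} = 0
G(21) = mex{1,0,0} = 2
G(22) = mex{1,0,3} = 2
G(23) = mex{0,0,2} = 1
G(24) = mex{2,1,1} = 0
G(25) = mex{2,1,0} = 3
G(26) = mex{1,1,0} = 2
G(27) = mex{0,0,0} = 1
G(28) = mex{3,2,1} = 0
G(29) = mex{2,2,1} = 0
G(30) = mex{1,1,1} = 0
G(31) = mex{0,0,0} = 1
G(32) = mex{0,3,2} = 1
G(33) = mex{0,2,2} = 1
G(34) = mex{1,1,1} = 0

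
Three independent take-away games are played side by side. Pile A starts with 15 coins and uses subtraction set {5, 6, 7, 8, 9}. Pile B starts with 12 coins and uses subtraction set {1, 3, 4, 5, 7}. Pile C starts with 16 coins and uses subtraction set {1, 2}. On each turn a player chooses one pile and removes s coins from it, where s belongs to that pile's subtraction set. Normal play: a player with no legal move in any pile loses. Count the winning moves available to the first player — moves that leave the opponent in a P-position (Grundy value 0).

Pile A, S = {5, 6, 7, 8, 9}:
G(0) = 0
G(1) = mex{} = 0
G(2) = mex{} = 0
G(3) = mex{} = 0
G(4) = mex{} = 0
G(5) = mex{0} = 1
G(6) = mex{0,0} = 1
G(7) = mex{0,0,0} = 1
G(8) = mex{0,0,0,0} = 1
G(9) = mex{0,0,0,0,0} = 1
G(10) = mex{1,0,0,0,0} = 2
G(11) = mex{1,1,0,0,0} = 2
G(12) = mex{1,1,1,0,0} = 2
G(13) = mex{1,1,1,1,0} = 2
G(14) = mex{1,1,1,1,1} = 0
G(15) = mex{2,1,1,1,1} = 0
G_A(15) = 0.
Pile B, S = {1, 3, 4, 5, 7}:
n :  0  1  2  3  4  5  6  7  8  9 10 11 12
G :  0  1  0  1  2  3  2  3  0  1  0  1  2
G_B(12) = 2.
Pile C, S = {1, 2}:
G(0) = 0
G(1) = mex{0} = 1
G(2) = mex{1,0} = 2
G(3) = mex{2,1} = 0
G(4) = mex{0,2} = 1
G(5) = mex{1,0} = 2
G(6) = mex{2,1} = 0
G(7) = mex{0,2} = 1
G(8) = mex{1,0} = 2
G(9) = mex{2,1} = 0
G(10) = mex{0,2} = 1
G(11) = mex{1,0} = 2
G(12) = mex{2,1} = 0
G(13) = mex{0,2} = 1
G(14) = mex{1,0} = 2
G(15) = mex{2,1} = 0
G(16) = mex{0,2} = 1
G_C(16) = 1.
Combined Grundy value = 0 ⊕ 2 ⊕ 1 = 3.
A winning move leaves total XOR = 0, i.e. changes one component's Grundy value g to g ⊕ X where X is the current total.
Pile A: need g' = 0⊕3 = 3. Options: 15−5→G=2, 15−6→G=1, 15−7→G=1, 15−8→G=1, 15−9→G=1. Hits: 0.
Pile B: need g' = 2⊕3 = 1. Options: 12−1→G=1, 12−3→G=1, 12−4→G=0, 12−5→G=3, 12−7→G=3. Hits: 2.
Pile C: need g' = 1⊕3 = 2. Options: 16−1→G=0, 16−2→G=2. Hits: 1.

3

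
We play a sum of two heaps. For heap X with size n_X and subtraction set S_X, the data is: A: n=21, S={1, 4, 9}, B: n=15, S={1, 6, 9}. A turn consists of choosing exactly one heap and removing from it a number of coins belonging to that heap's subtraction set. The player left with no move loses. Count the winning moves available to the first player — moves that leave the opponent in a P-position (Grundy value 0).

0

Heap A, S = {1, 4, 9}:
n :  0  1  2  3  4  5  6  7  8  9 10 11 12 13 14 15 16 17 18 19 20 21
G :  0  1  0  1  2  0  1  0  1  2  0  1  0  1  2  0  1  0  1  2  0  1
G_A(21) = 1.
Heap B, S = {1, 6, 9}:
G(0) = 0
G(1) = mex{0} = 1
G(2) = mex{1} = 0
G(3) = mex{0} = 1
G(4) = mex{1} = 0
G(5) = mex{0} = 1
G(6) = mex{1,0} = 2
G(7) = mex{2,1} = 0
G(8) = mex{0,0} = 1
G(9) = mex{1,1,0} = 2
G(10) = mex{2,0,1} = 3
G(11) = mex{3,1,0} = 2
G(12) = mex{2,2,1} = 0
G(13) = mex{0,0,0} = 1
G(14) = mex{1,1,1} = 0
G(15) = mex{0,2,2} = 1
G_B(15) = 1.
Combined Grundy value = 1 ⊕ 1 = 0.
A winning move leaves total XOR = 0, i.e. changes one component's Grundy value g to g ⊕ X where X is the current total.
Heap A: target g' = 1⊕0 = 1, but every legal move changes the Grundy value (mex property), so 0 moves.
Heap B: target g' = 1⊕0 = 1, but every legal move changes the Grundy value (mex property), so 0 moves.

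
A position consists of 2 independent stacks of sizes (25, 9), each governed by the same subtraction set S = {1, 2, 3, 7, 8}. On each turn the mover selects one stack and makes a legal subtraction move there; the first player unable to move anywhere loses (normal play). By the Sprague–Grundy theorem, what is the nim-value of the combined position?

All stacks use S = {1, 2, 3, 7, 8}:
G(0) = 0
G(1) = mex{0} = 1
G(2) = mex{1,0} = 2
G(3) = mex{2,1,0} = 3
G(4) = mex{3,2,1} = 0
G(5) = mex{0,3,2} = 1
G(6) = mex{1,0,3} = 2
G(7) = mex{2,1,0,0} = 3
G(8) = mex{3,2,1,1,0} = 4
G(9) = mex{4,3,2,2,1} = 0
G(10) = mex{0,4,3,3,2} = 1
G(11) = mex{1,0,4,0,3} = 2
G(12) = mex{2,1,0,1,0} = 3
G(13) = mex{3,2,1,2,1} = 0
G(14) = mex{0,3,2,3,2} = 1
G(15) = mex{1,0,3,4,3} = 2
G(16) = mex{2,1,0,0,4} = 3
G(17) = mex{3,2,1,1,0} = 4
G(18) = mex{4,3,2,2,1} = 0
G(19) = mex{0,4,3,3,2} = 1
G(20) = mex{1,0,4,0,3} = 2
G(21) = mex{2,1,0,1,0} = 3
G(22) = mex{3,2,1,2,1} = 0
G(23) = mex{0,3,2,3,2} = 1
G(24) = mex{1,0,3,4,3} = 2
G(25) = mex{2,1,0,0,4} = 3
Stack A: G(25) = 3.
Stack B: G(9) = 0.
Combined Grundy value = 3 ⊕ 0 = 3.

3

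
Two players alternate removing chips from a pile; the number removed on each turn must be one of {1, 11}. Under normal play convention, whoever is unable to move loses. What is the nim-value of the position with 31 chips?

1

n :  0  1  2  3  4  5  6  7  8  9 10 11 12 13 14 15 16 17 18 19 20 21 22 23 24 25 26 27 28 29 30 31
G :  0  1  0  1  0  1  0  1  0  1  0  1  0  1  0  1  0  1  0  1  0  1  0  1  0  1  0  1  0  1  0  1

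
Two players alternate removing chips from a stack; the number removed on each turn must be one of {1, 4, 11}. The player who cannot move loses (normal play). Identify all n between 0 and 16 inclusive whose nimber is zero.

G(0) = 0
G(1) = mex{0} = 1
G(2) = mex{1} = 0
G(3) = mex{0} = 1
G(4) = mex{1,0} = 2
G(5) = mex{2,1} = 0
G(6) = mex{0,0} = 1
G(7) = mex{1,1} = 0
G(8) = mex{0,2} = 1
G(9) = mex{1,0} = 2
G(10) = mex{2,1} = 0
G(11) = mex{0,0,0} = 1
G(12) = mex{1,1,1} = 0
G(13) = mex{0,2,0} = 1
G(14) = mex{1,0,1} = 2
G(15) = mex{2,1,2} = 0
G(16) = mex{0,0,0} = 1
P-positions are exactly the n with G(n) = 0.

0, 2, 5, 7, 10, 12, 15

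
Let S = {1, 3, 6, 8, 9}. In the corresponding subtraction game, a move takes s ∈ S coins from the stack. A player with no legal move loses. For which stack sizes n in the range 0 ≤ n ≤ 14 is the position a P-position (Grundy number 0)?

0, 2, 4, 14

G(0) = 0
G(1) = mex{0} = 1
G(2) = mex{1} = 0
G(3) = mex{0,0} = 1
G(4) = mex{1,1} = 0
G(5) = mex{0,0} = 1
G(6) = mex{1,1,0} = 2
G(7) = mex{2,0,1} = 3
G(8) = mex{3,1,0,0} = 2
G(9) = mex{2,2,1,1,0} = 3
G(10) = mex{3,3,0,0,1} = 2
G(11) = mex{2,2,1,1,0} = 3
G(12) = mex{3,3,2,0,1} = 4
G(13) = mex{4,2,3,1,0} = 5
G(14) = mex{5,3,2,2,1} = 0
P-positions are exactly the n with G(n) = 0.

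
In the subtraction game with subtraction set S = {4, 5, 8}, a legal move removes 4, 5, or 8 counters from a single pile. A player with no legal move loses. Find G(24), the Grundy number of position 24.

0

n :  0  1  2  3  4  5  6  7  8  9 10 11 12 13 14 15 16 17 18 19 20 21 22 23 24
G :  0  0  0  0  1  1  1  1  2  2  2  2  0  0  0  0  1  1  1  1  2  2  2  2  0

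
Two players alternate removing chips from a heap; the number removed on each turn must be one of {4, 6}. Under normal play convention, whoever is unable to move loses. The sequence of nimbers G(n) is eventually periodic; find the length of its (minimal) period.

G(0) = 0
G(1) = mex{} = 0
G(2) = mex{} = 0
G(3) = mex{} = 0
G(4) = mex{0} = 1
G(5) = mex{0} = 1
G(6) = mex{0,0} = 1
G(7) = mex{0,0} = 1
G(8) = mex{1,0} = 2
G(9) = mex{1,0} = 2
G(10) = mex{1,1} = 0
G(11) = mex{1,1} = 0
G(12) = mex{2,1} = 0
G(13) = mex{2,1} = 0
G(14) = mex{0,2} = 1
G(15) = mex{0,2} = 1
G(16) = mex{0,0} = 1
G(17) = mex{0,0} = 1
G(18) = mex{1,0} = 2
G(19) = mex{1,0} = 2
G(20) = mex{1,1} = 0
G(21) = mex{1,1} = 0
G(n+10) = G(n) holds for n = 0,…,5 (a full window of length max(S) = 6), so the sequence is purely periodic with period 10.

10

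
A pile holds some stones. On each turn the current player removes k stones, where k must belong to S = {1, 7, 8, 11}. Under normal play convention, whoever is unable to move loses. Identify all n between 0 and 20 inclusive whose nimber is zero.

0, 2, 4, 6, 16, 18, 20

G(0) = 0
G(1) = mex{0} = 1
G(2) = mex{1} = 0
G(3) = mex{0} = 1
G(4) = mex{1} = 0
G(5) = mex{0} = 1
G(6) = mex{1} = 0
G(7) = mex{0,0} = 1
G(8) = mex{1,1,0} = 2
G(9) = mex{2,0,1} = 3
G(10) = mex{3,1,0} = 2
G(11) = mex{2,0,1,0} = 3
G(12) = mex{3,1,0,1} = 2
G(13) = mex{2,0,1,0} = 3
G(14) = mex{3,1,0,1} = 2
G(15) = mex{2,2,1,0} = 3
G(16) = mex{3,3,2,1} = 0
G(17) = mex{0,2,3,0} = 1
G(18) = mex{1,3,2,1} = 0
G(19) = mex{0,2,3,2} = 1
G(20) = mex{1,3,2,3} = 0
P-positions are exactly the n with G(n) = 0.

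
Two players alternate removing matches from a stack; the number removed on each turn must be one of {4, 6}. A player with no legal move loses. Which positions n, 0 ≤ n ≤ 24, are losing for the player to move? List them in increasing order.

0, 1, 2, 3, 10, 11, 12, 13, 20, 21, 22, 23

n :  0  1  2  3  4  5  6  7  8  9 10 11 12 13 14 15 16 17 18 19 20 21 22 23 24
G :  0  0  0  0  1  1  1  1  2  2  0  0  0  0  1  1  1  1  2  2  0  0  0  0  1
P-positions are exactly the n with G(n) = 0.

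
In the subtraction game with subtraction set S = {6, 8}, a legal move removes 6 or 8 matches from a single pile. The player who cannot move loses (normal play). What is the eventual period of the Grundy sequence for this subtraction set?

14

n :  0  1  2  3  4  5  6  7  8  9 10 11 12 13 14 15 16 17 18 19 20 21 22 23 24 25 26 27 28 29
G :  0  0  0  0  0  0  1  1  1  1  1  1  2  2  0  0  0  0  0  0  1  1  1  1  1  1  2  2  0  0
G(n+14) = G(n) holds for n = 0,…,7 (a full window of length max(S) = 8), so the sequence is purely periodic with period 14.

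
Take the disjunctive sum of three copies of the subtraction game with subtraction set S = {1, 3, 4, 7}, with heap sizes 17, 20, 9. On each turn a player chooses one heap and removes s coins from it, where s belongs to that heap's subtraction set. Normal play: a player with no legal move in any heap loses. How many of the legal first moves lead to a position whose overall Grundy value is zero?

3

All heaps use S = {1, 3, 4, 7}:
G(0) = 0
G(1) = mex{0} = 1
G(2) = mex{1} = 0
G(3) = mex{0,0} = 1
G(4) = mex{1,1,0} = 2
G(5) = mex{2,0,1} = 3
G(6) = mex{3,1,0} = 2
G(7) = mex{2,2,1,0} = 3
G(8) = mex{3,3,2,1} = 0
G(9) = mex{0,2,3,0} = 1
G(10) = mex{1,3,2,1} = 0
G(11) = mex{0,0,3,2} = 1
G(12) = mex{1,1,0,3} = 2
G(13) = mex{2,0,1,2} = 3
G(14) = mex{3,1,0,3} = 2
G(15) = mex{2,2,1,0} = 3
G(16) = mex{3,3,2,1} = 0
G(17) = mex{0,2,3,0} = 1
G(18) = mex{1,3,2,1} = 0
G(19) = mex{0,0,3,2} = 1
G(20) = mex{1,1,0,3} = 2
Heap A: G(17) = 1.
Heap B: G(20) = 2.
Heap C: G(9) = 1.
Combined Grundy value = 1 ⊕ 2 ⊕ 1 = 2.
A winning move leaves total XOR = 0, i.e. changes one component's Grundy value g to g ⊕ X where X is the current total.
Heap A: need g' = 1⊕2 = 3. Options: 17−1→G=0, 17−3→G=2, 17−4→G=3, 17−7→G=0. Hits: 1.
Heap B: need g' = 2⊕2 = 0. Options: 20−1→G=1, 20−3→G=1, 20−4→G=0, 20−7→G=3. Hits: 1.
Heap C: need g' = 1⊕2 = 3. Options: 9−1→G=0, 9−3→G=2, 9−4→G=3, 9−7→G=0. Hits: 1.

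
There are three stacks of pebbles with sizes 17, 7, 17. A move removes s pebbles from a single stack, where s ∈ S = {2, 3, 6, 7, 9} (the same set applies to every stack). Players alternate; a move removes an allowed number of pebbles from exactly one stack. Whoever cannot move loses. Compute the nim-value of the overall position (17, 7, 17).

All stacks use S = {2, 3, 6, 7, 9}:
n :  0  1  2  3  4  5  6  7  8  9 10 11 12 13 14 15 16 17
G :  0  0  1  1  2  0  3  1  2  2  3  3  4  0  5  1  4  0
Stack A: G(17) = 0.
Stack B: G(7) = 1.
Stack C: G(17) = 0.
Combined Grundy value = 0 ⊕ 1 ⊕ 0 = 1.

1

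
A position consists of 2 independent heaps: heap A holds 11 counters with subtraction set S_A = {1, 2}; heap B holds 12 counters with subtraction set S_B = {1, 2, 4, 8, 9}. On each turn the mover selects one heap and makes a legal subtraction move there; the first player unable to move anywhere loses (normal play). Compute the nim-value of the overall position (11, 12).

1

Heap A, S = {1, 2}:
G(0) = 0
G(1) = mex{0} = 1
G(2) = mex{1,0} = 2
G(3) = mex{2,1} = 0
G(4) = mex{0,2} = 1
G(5) = mex{1,0} = 2
G(6) = mex{2,1} = 0
G(7) = mex{0,2} = 1
G(8) = mex{1,0} = 2
G(9) = mex{2,1} = 0
G(10) = mex{0,2} = 1
G(11) = mex{1,0} = 2
G_A(11) = 2.
Heap B, S = {1, 2, 4, 8, 9}:
n :  0  1  2  3  4  5  6  7  8  9 10 11 12
G :  0  1  2  0  1  2  0  1  2  3  4  5  3
G_B(12) = 3.
Combined Grundy value = 2 ⊕ 3 = 1.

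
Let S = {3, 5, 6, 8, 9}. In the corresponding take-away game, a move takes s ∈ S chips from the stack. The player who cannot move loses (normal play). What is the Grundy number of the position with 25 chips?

G(0) = 0
G(1) = mex{} = 0
G(2) = mex{} = 0
G(3) = mex{0} = 1
G(4) = mex{0} = 1
G(5) = mex{0,0} = 1
G(6) = mex{1,0,0} = 2
G(7) = mex{1,0,0} = 2
G(8) = mex{1,1,0,0} = 2
G(9) = mex{2,1,1,0,0} = 3
G(10) = mex{2,1,1,0,0} = 3
G(11) = mex{2,2,1,1,0} = 3
G(12) = mex{3,2,2,1,1} = 0
G(13) = mex{3,2,2,1,1} = 0
G(14) = mex{3,3,2,2,1} = 0
G(15) = mex{0,3,3,2,2} = 1
G(16) = mex{0,3,3,2,2} = 1
G(17) = mex{0,0,3,3,2} = 1
G(18) = mex{1,0,0,3,3} = 2
G(19) = mex{1,0,0,3,3} = 2
G(20) = mex{1,1,0,0,3} = 2
G(21) = mex{2,1,1,0,0} = 3
G(22) = mex{2,1,1,0,0} = 3
G(23) = mex{2,2,1,1,0} = 3
G(24) = mex{3,2,2,1,1} = 0
G(25) = mex{3,2,2,1,1} = 0

0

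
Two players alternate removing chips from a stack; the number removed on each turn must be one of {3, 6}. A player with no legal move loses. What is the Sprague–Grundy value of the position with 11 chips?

0

n :  0  1  2  3  4  5  6  7  8  9 10 11
G :  0  0  0  1  1  1  2  2  2  0  0  0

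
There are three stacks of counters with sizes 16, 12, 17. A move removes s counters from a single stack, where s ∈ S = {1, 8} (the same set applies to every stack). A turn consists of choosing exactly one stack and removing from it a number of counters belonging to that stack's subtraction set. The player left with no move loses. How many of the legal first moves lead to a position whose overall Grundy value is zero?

1

All stacks use S = {1, 8}:
G(0) = 0
G(1) = mex{0} = 1
G(2) = mex{1} = 0
G(3) = mex{0} = 1
G(4) = mex{1} = 0
G(5) = mex{0} = 1
G(6) = mex{1} = 0
G(7) = mex{0} = 1
G(8) = mex{1,0} = 2
G(9) = mex{2,1} = 0
G(10) = mex{0,0} = 1
G(11) = mex{1,1} = 0
G(12) = mex{0,0} = 1
G(13) = mex{1,1} = 0
G(14) = mex{0,0} = 1
G(15) = mex{1,1} = 0
G(16) = mex{0,2} = 1
G(17) = mex{1,0} = 2
Stack A: G(16) = 1.
Stack B: G(12) = 1.
Stack C: G(17) = 2.
Combined Grundy value = 1 ⊕ 1 ⊕ 2 = 2.
A winning move leaves total XOR = 0, i.e. changes one component's Grundy value g to g ⊕ X where X is the current total.
Stack A: need g' = 1⊕2 = 3. Options: 16−1→G=0, 16−8→G=2. Hits: 0.
Stack B: need g' = 1⊕2 = 3. Options: 12−1→G=0, 12−8→G=0. Hits: 0.
Stack C: need g' = 2⊕2 = 0. Options: 17−1→G=1, 17−8→G=0. Hits: 1.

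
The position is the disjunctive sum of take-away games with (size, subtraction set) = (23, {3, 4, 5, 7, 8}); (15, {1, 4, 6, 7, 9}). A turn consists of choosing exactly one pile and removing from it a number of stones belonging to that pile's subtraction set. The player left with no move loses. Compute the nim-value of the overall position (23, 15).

0

Pile A, S = {3, 4, 5, 7, 8}:
G(0) = 0
G(1) = mex{} = 0
G(2) = mex{} = 0
G(3) = mex{0} = 1
G(4) = mex{0,0} = 1
G(5) = mex{0,0,0} = 1
G(6) = mex{1,0,0} = 2
G(7) = mex{1,1,0,0} = 2
G(8) = mex{1,1,1,0,0} = 2
G(9) = mex{2,1,1,0,0} = 3
G(10) = mex{2,2,1,1,0} = 3
G(11) = mex{2,2,2,1,1} = 0
G(12) = mex{3,2,2,1,1} = 0
G(13) = mex{3,3,2,2,1} = 0
G(14) = mex{0,3,3,2,2} = 1
G(15) = mex{0,0,3,2,2} = 1
G(16) = mex{0,0,0,3,2} = 1
G(17) = mex{1,0,0,3,3} = 2
G(18) = mex{1,1,0,0,3} = 2
G(19) = mex{1,1,1,0,0} = 2
G(20) = mex{2,1,1,0,0} = 3
G(21) = mex{2,2,1,1,0} = 3
G(22) = mex{2,2,2,1,1} = 0
G(23) = mex{3,2,2,1,1} = 0
G_A(23) = 0.
Pile B, S = {1, 4, 6, 7, 9}:
G(0) = 0
G(1) = mex{0} = 1
G(2) = mex{1} = 0
G(3) = mex{0} = 1
G(4) = mex{1,0} = 2
G(5) = mex{2,1} = 0
G(6) = mex{0,0,0} = 1
G(7) = mex{1,1,1,0} = 2
G(8) = mex{2,2,0,1} = 3
G(9) = mex{3,0,1,0,0} = 2
G(10) = mex{2,1,2,1,1} = 0
G(11) = mex{0,2,0,2,0} = 1
G(12) = mex{1,3,1,0,1} = 2
G(13) = mex{2,2,2,1,2} = 0
G(14) = mex{0,0,3,2,0} = 1
G(15) = mex{1,1,2,3,1} = 0
G_B(15) = 0.
Combined Grundy value = 0 ⊕ 0 = 0.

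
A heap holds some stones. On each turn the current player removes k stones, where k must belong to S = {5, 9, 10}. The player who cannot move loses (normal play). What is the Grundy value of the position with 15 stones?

n :  0  1  2  3  4  5  6  7  8  9 10 11 12 13 14 15
G :  0  0  0  0  0  1  1  1  1  1  2  2  2  2  2  0

0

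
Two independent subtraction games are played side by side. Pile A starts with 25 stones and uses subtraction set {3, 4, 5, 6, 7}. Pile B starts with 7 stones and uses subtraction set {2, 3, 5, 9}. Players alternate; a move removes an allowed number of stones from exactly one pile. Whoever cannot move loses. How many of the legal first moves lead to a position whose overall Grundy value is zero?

Pile A, S = {3, 4, 5, 6, 7}:
n :  0  1  2  3  4  5  6  7  8  9 10 11 12 13 14 15 16 17 18 19 20 21 22 23 24 25
G :  0  0  0  1  1  1  2  2  2  3  0  0  0  1  1  1  2  2  2  3  0  0  0  1  1  1
G_A(25) = 1.
Pile B, S = {2, 3, 5, 9}:
G(0) = 0
G(1) = mex{} = 0
G(2) = mex{0} = 1
G(3) = mex{0,0} = 1
G(4) = mex{1,0} = 2
G(5) = mex{1,1,0} = 2
G(6) = mex{2,1,0} = 3
G(7) = mex{2,2,1} = 0
G_B(7) = 0.
Combined Grundy value = 1 ⊕ 0 = 1.
A winning move leaves total XOR = 0, i.e. changes one component's Grundy value g to g ⊕ X where X is the current total.
Pile A: need g' = 1⊕1 = 0. Options: 25−3→G=0, 25−4→G=0, 25−5→G=0, 25−6→G=3, 25−7→G=2. Hits: 3.
Pile B: need g' = 0⊕1 = 1. Options: 7−2→G=2, 7−3→G=2, 7−5→G=1. Hits: 1.

4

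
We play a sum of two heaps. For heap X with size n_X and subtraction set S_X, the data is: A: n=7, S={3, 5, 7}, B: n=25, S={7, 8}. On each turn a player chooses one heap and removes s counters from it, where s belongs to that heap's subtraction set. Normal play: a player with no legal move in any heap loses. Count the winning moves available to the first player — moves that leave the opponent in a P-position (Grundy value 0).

Heap A, S = {3, 5, 7}:
n : 0 1 2 3 4 5 6 7
G : 0 0 0 1 1 1 2 2
G_A(7) = 2.
Heap B, S = {7, 8}:
G(0) = 0
G(1) = mex{} = 0
G(2) = mex{} = 0
G(3) = mex{} = 0
G(4) = mex{} = 0
G(5) = mex{} = 0
G(6) = mex{} = 0
G(7) = mex{0} = 1
G(8) = mex{0,0} = 1
G(9) = mex{0,0} = 1
G(10) = mex{0,0} = 1
G(11) = mex{0,0} = 1
G(12) = mex{0,0} = 1
G(13) = mex{0,0} = 1
G(14) = mex{1,0} = 2
G(15) = mex{1,1} = 0
G(16) = mex{1,1} = 0
G(17) = mex{1,1} = 0
G(18) = mex{1,1} = 0
G(19) = mex{1,1} = 0
G(20) = mex{1,1} = 0
G(21) = mex{2,1} = 0
G(22) = mex{0,2} = 1
G(23) = mex{0,0} = 1
G(24) = mex{0,0} = 1
G(25) = mex{0,0} = 1
G_B(25) = 1.
Combined Grundy value = 2 ⊕ 1 = 3.
A winning move leaves total XOR = 0, i.e. changes one component's Grundy value g to g ⊕ X where X is the current total.
Heap A: need g' = 2⊕3 = 1. Options: 7−3→G=1, 7−5→G=0, 7−7→G=0. Hits: 1.
Heap B: need g' = 1⊕3 = 2. Options: 25−7→G=0, 25−8→G=0. Hits: 0.

1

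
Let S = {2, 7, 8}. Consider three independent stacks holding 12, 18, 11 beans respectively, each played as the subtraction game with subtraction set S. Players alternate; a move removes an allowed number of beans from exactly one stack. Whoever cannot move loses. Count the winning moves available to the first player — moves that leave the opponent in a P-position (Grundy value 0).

0

All stacks use S = {2, 7, 8}:
n :  0  1  2  3  4  5  6  7  8  9 10 11 12 13 14 15 16 17 18
G :  0  0  1  1  0  0  1  1  2  2  0  3  1  2  0  0  1  1  2
Stack A: G(12) = 1.
Stack B: G(18) = 2.
Stack C: G(11) = 3.
Combined Grundy value = 1 ⊕ 2 ⊕ 3 = 0.
A winning move leaves total XOR = 0, i.e. changes one component's Grundy value g to g ⊕ X where X is the current total.
Stack A: target g' = 1⊕0 = 1, but every legal move changes the Grundy value (mex property), so 0 moves.
Stack B: target g' = 2⊕0 = 2, but every legal move changes the Grundy value (mex property), so 0 moves.
Stack C: target g' = 3⊕0 = 3, but every legal move changes the Grundy value (mex property), so 0 moves.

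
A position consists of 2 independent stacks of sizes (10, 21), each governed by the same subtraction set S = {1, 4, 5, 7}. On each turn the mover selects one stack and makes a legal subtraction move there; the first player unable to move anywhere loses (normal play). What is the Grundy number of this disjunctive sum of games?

All stacks use S = {1, 4, 5, 7}:
n :  0  1  2  3  4  5  6  7  8  9 10 11 12 13 14 15 16 17 18 19 20 21
G :  0  1  0  1  2  3  2  3  0  1  0  1  2  3  2  3  0  1  0  1  2  3
Stack A: G(10) = 0.
Stack B: G(21) = 3.
Combined Grundy value = 0 ⊕ 3 = 3.

3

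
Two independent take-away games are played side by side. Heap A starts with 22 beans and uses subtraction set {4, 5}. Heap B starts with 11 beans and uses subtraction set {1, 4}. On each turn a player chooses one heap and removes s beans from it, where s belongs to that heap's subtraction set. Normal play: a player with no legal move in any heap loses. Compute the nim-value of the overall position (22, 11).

0

Heap A, S = {4, 5}:
G(0) = 0
G(1) = mex{} = 0
G(2) = mex{} = 0
G(3) = mex{} = 0
G(4) = mex{0} = 1
G(5) = mex{0,0} = 1
G(6) = mex{0,0} = 1
G(7) = mex{0,0} = 1
G(8) = mex{1,0} = 2
G(9) = mex{1,1} = 0
G(10) = mex{1,1} = 0
G(11) = mex{1,1} = 0
G(12) = mex{2,1} = 0
G(13) = mex{0,2} = 1
G(14) = mex{0,0} = 1
G(15) = mex{0,0} = 1
G(16) = mex{0,0} = 1
G(17) = mex{1,0} = 2
G(18) = mex{1,1} = 0
G(19) = mex{1,1} = 0
G(20) = mex{1,1} = 0
G(21) = mex{2,1} = 0
G(22) = mex{0,2} = 1
G_A(22) = 1.
Heap B, S = {1, 4}:
G(0) = 0
G(1) = mex{0} = 1
G(2) = mex{1} = 0
G(3) = mex{0} = 1
G(4) = mex{1,0} = 2
G(5) = mex{2,1} = 0
G(6) = mex{0,0} = 1
G(7) = mex{1,1} = 0
G(8) = mex{0,2} = 1
G(9) = mex{1,0} = 2
G(10) = mex{2,1} = 0
G(11) = mex{0,0} = 1
G_B(11) = 1.
Combined Grundy value = 1 ⊕ 1 = 0.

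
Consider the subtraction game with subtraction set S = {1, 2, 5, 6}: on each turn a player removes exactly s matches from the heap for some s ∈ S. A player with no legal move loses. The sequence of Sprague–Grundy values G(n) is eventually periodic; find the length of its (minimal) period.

G(0) = 0
G(1) = mex{0} = 1
G(2) = mex{1,0} = 2
G(3) = mex{2,1} = 0
G(4) = mex{0,2} = 1
G(5) = mex{1,0,0} = 2
G(6) = mex{2,1,1,0} = 3
G(7) = mex{3,2,2,1} = 0
G(8) = mex{0,3,0,2} = 1
G(9) = mex{1,0,1,0} = 2
G(10) = mex{2,1,2,1} = 0
G(11) = mex{0,2,3,2} = 1
G(12) = mex{1,0,0,3} = 2
G(13) = mex{2,1,1,0} = 3
G(14) = mex{3,2,2,1} = 0
G(15) = mex{0,3,0,2} = 1
G(n+7) = G(n) holds for n = 0,…,5 (a full window of length max(S) = 6), so the sequence is purely periodic with period 7.

7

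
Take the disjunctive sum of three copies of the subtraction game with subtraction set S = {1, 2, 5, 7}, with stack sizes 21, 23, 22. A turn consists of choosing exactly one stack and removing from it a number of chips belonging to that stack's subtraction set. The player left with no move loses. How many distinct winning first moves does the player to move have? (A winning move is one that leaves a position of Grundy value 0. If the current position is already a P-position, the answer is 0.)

4

All stacks use S = {1, 2, 5, 7}:
n :  0  1  2  3  4  5  6  7  8  9 10 11 12 13 14 15 16 17 18 19 20 21 22 23
G :  0  1  2  0  1  2  0  1  2  0  1  2  0  1  2  0  1  2  0  1  2  0  1  2
Stack A: G(21) = 0.
Stack B: G(23) = 2.
Stack C: G(22) = 1.
Combined Grundy value = 0 ⊕ 2 ⊕ 1 = 3.
A winning move leaves total XOR = 0, i.e. changes one component's Grundy value g to g ⊕ X where X is the current total.
Stack A: need g' = 0⊕3 = 3. Options: 21−1→G=2, 21−2→G=1, 21−5→G=1, 21−7→G=2. Hits: 0.
Stack B: need g' = 2⊕3 = 1. Options: 23−1→G=1, 23−2→G=0, 23−5→G=0, 23−7→G=1. Hits: 2.
Stack C: need g' = 1⊕3 = 2. Options: 22−1→G=0, 22−2→G=2, 22−5→G=2, 22−7→G=0. Hits: 2.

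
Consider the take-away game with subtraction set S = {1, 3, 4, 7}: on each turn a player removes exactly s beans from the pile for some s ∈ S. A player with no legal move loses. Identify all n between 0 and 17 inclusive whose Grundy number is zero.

G(0) = 0
G(1) = mex{0} = 1
G(2) = mex{1} = 0
G(3) = mex{0,0} = 1
G(4) = mex{1,1,0} = 2
G(5) = mex{2,0,1} = 3
G(6) = mex{3,1,0} = 2
G(7) = mex{2,2,1,0} = 3
G(8) = mex{3,3,2,1} = 0
G(9) = mex{0,2,3,0} = 1
G(10) = mex{1,3,2,1} = 0
G(11) = mex{0,0,3,2} = 1
G(12) = mex{1,1,0,3} = 2
G(13) = mex{2,0,1,2} = 3
G(14) = mex{3,1,0,3} = 2
G(15) = mex{2,2,1,0} = 3
G(16) = mex{3,3,2,1} = 0
G(17) = mex{0,2,3,0} = 1
P-positions are exactly the n with G(n) = 0.

0, 2, 8, 10, 16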